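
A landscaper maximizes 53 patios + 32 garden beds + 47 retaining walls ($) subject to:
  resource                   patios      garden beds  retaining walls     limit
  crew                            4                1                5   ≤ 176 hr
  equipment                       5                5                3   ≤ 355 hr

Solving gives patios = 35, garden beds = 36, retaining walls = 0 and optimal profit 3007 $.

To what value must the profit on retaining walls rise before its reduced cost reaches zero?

50

Both crew and equipment are binding at x*.
The binding rows give the dual system: 4·y_crew + 5·y_equipment = 53 and 1·y_crew + 5·y_equipment = 32.
→ y_crew = 7 and y_equipment = 5.
retaining walls enters the basis when its profit ≥ yᵀa₃ = 7·5 + 5·3 = 50.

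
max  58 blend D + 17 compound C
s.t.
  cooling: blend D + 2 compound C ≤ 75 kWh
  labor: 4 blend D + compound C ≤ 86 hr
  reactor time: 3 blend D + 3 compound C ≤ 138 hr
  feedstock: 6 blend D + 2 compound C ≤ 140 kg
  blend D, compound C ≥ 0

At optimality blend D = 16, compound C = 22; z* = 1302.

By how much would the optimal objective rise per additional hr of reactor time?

At the optimum: cooling uses 60 of 75 (slack = 15); labor uses 86 of 86 (binding); reactor time uses 114 of 138 (slack = 24); feedstock uses 140 of 140 (binding).
Since cooling, reactor time are not tight, their duals are 0.
From A_Bᵀ y = c: 4·y_labor + 6·y_feedstock = 58; 1·y_labor + 2·y_feedstock = 17.
→ y_labor = 7 and y_feedstock = 5.
Shadow price of reactor time = 0.

0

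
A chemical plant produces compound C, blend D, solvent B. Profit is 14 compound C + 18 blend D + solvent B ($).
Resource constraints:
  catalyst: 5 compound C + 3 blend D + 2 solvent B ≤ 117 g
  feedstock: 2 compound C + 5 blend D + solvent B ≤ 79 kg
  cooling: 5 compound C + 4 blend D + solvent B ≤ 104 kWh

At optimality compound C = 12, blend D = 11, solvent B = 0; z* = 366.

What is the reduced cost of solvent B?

-3

Check each constraint at x*: catalyst 93/117 (slack 24); feedstock 79/79 (tight); cooling 104/104 (tight).
By complementary slackness, y = 0 for the non-binding constraint.
Dual feasibility on the basic columns requires 2·y_feedstock + 5·y_cooling = 14, 5·y_feedstock + 4·y_cooling = 18.
→ y_feedstock = 2 and y_cooling = 2.
Reduced cost of solvent B: c₃ − yᵀa₃ = 1 − (2·1 + 2·1) = 1 − 4 = -3.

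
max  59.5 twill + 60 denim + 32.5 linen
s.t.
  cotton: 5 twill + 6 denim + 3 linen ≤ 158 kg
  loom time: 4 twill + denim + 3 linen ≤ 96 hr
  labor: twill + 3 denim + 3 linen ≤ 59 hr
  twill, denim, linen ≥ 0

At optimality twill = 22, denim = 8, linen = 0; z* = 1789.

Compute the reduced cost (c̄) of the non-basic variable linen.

-5

At the optimum: cotton uses 158 of 158 (binding); loom time uses 96 of 96 (binding); labor uses 46 of 59 (slack = 13).
Since labor is not tight, its dual is 0.
The binding rows give the dual system: 5·y_cotton + 4·y_loom time = 59.5 and 6·y_cotton + 1·y_loom time = 60.
→ y_cotton = 9.5 and y_loom time = 3.
Reduced cost of linen: c₃ − yᵀa₃ = 32.5 − (9.5·3 + 3·3) = 32.5 − 37.5 = -5.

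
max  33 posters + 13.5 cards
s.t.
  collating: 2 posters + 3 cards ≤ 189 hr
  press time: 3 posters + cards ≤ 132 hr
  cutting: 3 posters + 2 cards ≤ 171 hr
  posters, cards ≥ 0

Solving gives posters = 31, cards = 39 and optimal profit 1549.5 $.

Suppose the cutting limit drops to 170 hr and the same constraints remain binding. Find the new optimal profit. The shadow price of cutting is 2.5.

1547

Δb = -1, so new z* = 1549.5 + (2.5)·(-1) = 1549.5 − 2.5 = 1547.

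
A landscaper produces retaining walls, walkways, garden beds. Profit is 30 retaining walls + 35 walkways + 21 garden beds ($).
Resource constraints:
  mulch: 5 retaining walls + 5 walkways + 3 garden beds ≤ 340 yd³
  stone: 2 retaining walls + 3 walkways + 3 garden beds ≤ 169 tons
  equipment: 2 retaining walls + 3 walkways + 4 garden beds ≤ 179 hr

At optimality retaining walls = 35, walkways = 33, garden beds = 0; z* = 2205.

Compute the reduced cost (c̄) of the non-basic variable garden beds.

At the optimum: mulch uses 340 of 340 (binding); stone uses 169 of 169 (binding); equipment uses 169 of 179 (slack = 10).
By complementary slackness, y = 0 for the non-binding constraint.
The binding rows give the dual system: 5·y_mulch + 2·y_stone = 30 and 5·y_mulch + 3·y_stone = 35.
This yields shadow prices y_mulch = 4, y_stone = 5.
Reduced cost of garden beds: c₃ − yᵀa₃ = 21 − (4·3 + 5·3) = 21 − 27 = -6.

-6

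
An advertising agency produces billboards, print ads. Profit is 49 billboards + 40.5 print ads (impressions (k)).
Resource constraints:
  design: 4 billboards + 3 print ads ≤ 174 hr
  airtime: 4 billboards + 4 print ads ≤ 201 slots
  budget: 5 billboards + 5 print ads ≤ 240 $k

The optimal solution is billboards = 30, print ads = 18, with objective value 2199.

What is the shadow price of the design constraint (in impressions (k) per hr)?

8.5

Check each constraint at x*: design 174/174 (tight); airtime 192/201 (slack 9); budget 240/240 (tight).
By complementary slackness, y = 0 for the non-binding constraint.
The binding rows give the dual system: 4·y_design + 5·y_budget = 49 and 3·y_design + 5·y_budget = 40.5.
This yields shadow prices y_design = 8.5, y_budget = 3.
Shadow price of design = 8.5.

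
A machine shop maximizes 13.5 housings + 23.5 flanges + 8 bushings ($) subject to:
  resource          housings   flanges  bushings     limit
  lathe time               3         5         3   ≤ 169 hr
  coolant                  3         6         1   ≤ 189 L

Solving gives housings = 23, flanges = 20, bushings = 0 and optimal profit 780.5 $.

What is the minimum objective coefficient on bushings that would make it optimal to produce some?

At the optimum: lathe time uses 169 of 169 (binding); coolant uses 189 of 189 (binding).
From A_Bᵀ y = c: 3·y_lathe time + 3·y_coolant = 13.5; 5·y_lathe time + 6·y_coolant = 23.5.
This yields shadow prices y_lathe time = 3.5, y_coolant = 1.
bushings enters the basis when its profit ≥ yᵀa₃ = 3.5·3 + 1·1 = 11.5.

11.5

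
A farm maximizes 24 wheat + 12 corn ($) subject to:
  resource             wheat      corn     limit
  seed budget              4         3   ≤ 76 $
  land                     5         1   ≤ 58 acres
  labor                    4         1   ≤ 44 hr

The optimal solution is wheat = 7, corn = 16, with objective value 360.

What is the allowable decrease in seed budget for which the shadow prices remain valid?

32

Binding constraints: seed budget, labor. The basis is B = [[4,3],[4,1]] with det -8.
Per unit decrease in seed budget, x* moves by d = (0.125, -0.5).
The basis stays optimal until corn reaches 0; allowable decrease = 32 $.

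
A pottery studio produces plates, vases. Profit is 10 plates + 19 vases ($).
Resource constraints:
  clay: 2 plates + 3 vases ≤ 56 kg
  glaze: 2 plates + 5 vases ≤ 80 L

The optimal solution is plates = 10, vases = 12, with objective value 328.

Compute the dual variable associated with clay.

Check each constraint at x*: clay 56/56 (tight); glaze 80/80 (tight).
From A_Bᵀ y = c: 2·y_clay + 2·y_glaze = 10; 3·y_clay + 5·y_glaze = 19.
Solving: y_clay = 3, y_glaze = 2.
Shadow price of clay = 3.

3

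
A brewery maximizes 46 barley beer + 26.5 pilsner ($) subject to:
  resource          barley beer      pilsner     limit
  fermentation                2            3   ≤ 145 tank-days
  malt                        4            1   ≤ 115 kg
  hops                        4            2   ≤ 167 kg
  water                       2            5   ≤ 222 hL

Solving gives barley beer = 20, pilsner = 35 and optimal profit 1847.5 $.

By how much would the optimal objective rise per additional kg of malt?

At the optimum: fermentation uses 145 of 145 (binding); malt uses 115 of 115 (binding); hops uses 150 of 167 (slack = 17); water uses 215 of 222 (slack = 7).
Slack constraints have shadow price 0 (complementary slackness).
The binding rows give the dual system: 2·y_fermentation + 4·y_malt = 46 and 3·y_fermentation + 1·y_malt = 26.5.
This yields shadow prices y_fermentation = 6, y_malt = 8.5.
Shadow price of malt = 8.5.

8.5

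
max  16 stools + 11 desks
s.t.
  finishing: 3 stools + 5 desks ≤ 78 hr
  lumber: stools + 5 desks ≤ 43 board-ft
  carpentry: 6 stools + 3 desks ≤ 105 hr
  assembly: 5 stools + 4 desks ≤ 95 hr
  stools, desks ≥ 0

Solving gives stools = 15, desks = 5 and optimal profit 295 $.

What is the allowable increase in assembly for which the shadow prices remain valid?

Binding constraints: carpentry, assembly. The basis is B = [[6,3],[5,4]] with det 9.
Per unit increase in assembly, x* moves by d = (-0.3333, 0.6667).
The basis stays optimal until lumber becomes binding; allowable increase = 1 hr.

1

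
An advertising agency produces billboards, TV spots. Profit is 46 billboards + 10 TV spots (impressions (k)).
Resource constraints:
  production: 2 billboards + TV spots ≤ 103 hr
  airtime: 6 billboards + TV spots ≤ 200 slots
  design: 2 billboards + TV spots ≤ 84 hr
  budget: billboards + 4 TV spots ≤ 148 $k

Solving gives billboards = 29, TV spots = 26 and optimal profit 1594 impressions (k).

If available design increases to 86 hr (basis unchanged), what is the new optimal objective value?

1601

Binding: airtime and design. Non-binding: production (19 unused), budget (15 unused).
By complementary slackness, y = 0 for the non-binding constraints.
From A_Bᵀ y = c: 6·y_airtime + 2·y_design = 46; 1·y_airtime + 1·y_design = 10.
Solving: y_airtime = 6.5, y_design = 3.5.
Δz = y_design·Δb = 3.5 × (2) = 7, so new z* = 1594 + 7 = 1601.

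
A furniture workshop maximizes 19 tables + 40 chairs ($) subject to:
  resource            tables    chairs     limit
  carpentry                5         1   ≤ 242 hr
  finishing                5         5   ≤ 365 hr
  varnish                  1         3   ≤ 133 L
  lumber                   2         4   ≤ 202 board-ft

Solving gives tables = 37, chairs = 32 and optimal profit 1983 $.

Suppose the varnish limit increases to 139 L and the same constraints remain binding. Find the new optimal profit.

1995

Binding: varnish and lumber. Non-binding: carpentry (25 unused), finishing (20 unused).
Slack constraints have shadow price 0 (complementary slackness).
The binding rows give the dual system: 1·y_varnish + 2·y_lumber = 19 and 3·y_varnish + 4·y_lumber = 40.
→ y_varnish = 2 and y_lumber = 8.5.
Δz = y_varnish·Δb = 2 × (6) = 12, so new z* = 1983 + 12 = 1995.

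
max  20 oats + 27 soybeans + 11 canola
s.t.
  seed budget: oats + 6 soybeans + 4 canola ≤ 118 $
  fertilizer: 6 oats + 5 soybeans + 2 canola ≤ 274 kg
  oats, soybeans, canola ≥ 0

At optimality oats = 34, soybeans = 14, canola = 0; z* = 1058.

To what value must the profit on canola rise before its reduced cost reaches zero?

14

Both seed budget and fertilizer are binding at x*.
From A_Bᵀ y = c: 1·y_seed budget + 6·y_fertilizer = 20; 6·y_seed budget + 5·y_fertilizer = 27.
Solving: y_seed budget = 2, y_fertilizer = 3.
canola enters the basis when its profit ≥ yᵀa₃ = 2·4 + 3·2 = 14.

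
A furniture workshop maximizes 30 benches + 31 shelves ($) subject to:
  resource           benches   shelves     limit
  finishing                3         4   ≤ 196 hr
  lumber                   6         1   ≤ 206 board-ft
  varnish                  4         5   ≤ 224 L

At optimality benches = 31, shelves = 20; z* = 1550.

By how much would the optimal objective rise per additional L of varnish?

6

At the optimum: finishing uses 173 of 196 (slack = 23); lumber uses 206 of 206 (binding); varnish uses 224 of 224 (binding).
Since finishing is not tight, its dual is 0.
Dual feasibility on the basic columns requires 6·y_lumber + 4·y_varnish = 30, 1·y_lumber + 5·y_varnish = 31.
This yields shadow prices y_lumber = 1, y_varnish = 6.
Shadow price of varnish = 6.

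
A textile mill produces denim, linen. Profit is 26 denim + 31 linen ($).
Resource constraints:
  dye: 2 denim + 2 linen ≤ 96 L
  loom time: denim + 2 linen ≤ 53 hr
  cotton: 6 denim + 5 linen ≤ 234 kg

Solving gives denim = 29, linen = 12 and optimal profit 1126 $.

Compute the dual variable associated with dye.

Binding: loom time and cotton. Non-binding: dye (14 unused).
Slack constraints have shadow price 0 (complementary slackness).
The binding rows give the dual system: 1·y_loom time + 6·y_cotton = 26 and 2·y_loom time + 5·y_cotton = 31.
Solving: y_loom time = 8, y_cotton = 3.
Shadow price of dye = 0.

0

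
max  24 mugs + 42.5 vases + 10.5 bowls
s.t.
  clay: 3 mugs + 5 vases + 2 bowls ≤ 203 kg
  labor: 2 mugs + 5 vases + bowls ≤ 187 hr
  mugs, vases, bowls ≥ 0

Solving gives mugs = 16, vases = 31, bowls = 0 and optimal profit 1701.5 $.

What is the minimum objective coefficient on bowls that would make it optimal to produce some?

At the optimum: clay uses 203 of 203 (binding); labor uses 187 of 187 (binding).
Dual feasibility on the basic columns requires 3·y_clay + 2·y_labor = 24, 5·y_clay + 5·y_labor = 42.5.
Solving: y_clay = 7, y_labor = 1.5.
bowls enters the basis when its profit ≥ yᵀa₃ = 7·2 + 1.5·1 = 15.5.

15.5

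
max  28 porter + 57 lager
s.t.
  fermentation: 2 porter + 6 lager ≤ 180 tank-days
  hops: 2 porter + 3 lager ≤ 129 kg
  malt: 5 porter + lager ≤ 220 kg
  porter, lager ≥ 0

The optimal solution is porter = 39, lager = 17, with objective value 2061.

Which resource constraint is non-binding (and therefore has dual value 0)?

fermentation: 180/180 (binding)
hops: 129/129 (binding)
malt: 212/220 (slack 8)
By complementary slackness, a constraint with positive slack has shadow price 0 → malt.

malt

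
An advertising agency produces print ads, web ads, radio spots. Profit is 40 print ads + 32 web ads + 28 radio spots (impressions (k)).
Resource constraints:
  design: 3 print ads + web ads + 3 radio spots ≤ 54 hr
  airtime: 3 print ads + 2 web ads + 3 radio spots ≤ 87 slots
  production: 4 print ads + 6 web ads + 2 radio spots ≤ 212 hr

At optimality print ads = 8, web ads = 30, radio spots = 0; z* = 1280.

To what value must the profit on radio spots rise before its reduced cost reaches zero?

32

At the optimum: design uses 54 of 54 (binding); airtime uses 84 of 87 (slack = 3); production uses 212 of 212 (binding).
Since airtime is not tight, its dual is 0.
From A_Bᵀ y = c: 3·y_design + 4·y_production = 40; 1·y_design + 6·y_production = 32.
This yields shadow prices y_design = 8, y_production = 4.
radio spots enters the basis when its profit ≥ yᵀa₃ = 8·3 + 4·2 = 32.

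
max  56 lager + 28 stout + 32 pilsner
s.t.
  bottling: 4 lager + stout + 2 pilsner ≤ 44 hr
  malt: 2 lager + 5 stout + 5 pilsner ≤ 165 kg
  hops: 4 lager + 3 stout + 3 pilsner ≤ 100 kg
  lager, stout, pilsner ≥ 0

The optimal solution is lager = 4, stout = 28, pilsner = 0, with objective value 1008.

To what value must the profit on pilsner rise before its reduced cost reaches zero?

Binding: bottling and hops. Non-binding: malt (17 unused).
Slack constraints have shadow price 0 (complementary slackness).
From A_Bᵀ y = c: 4·y_bottling + 4·y_hops = 56; 1·y_bottling + 3·y_hops = 28.
→ y_bottling = 7 and y_hops = 7.
pilsner enters the basis when its profit ≥ yᵀa₃ = 7·2 + 7·3 = 35.

35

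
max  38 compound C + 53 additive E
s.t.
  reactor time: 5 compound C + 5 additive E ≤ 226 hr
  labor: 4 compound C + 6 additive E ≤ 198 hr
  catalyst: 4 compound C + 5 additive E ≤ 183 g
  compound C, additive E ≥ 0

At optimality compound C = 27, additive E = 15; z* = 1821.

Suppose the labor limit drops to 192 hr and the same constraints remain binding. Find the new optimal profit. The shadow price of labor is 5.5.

1788

Δb = -6, so new z* = 1821 + (5.5)·(-6) = 1821 − 33 = 1788.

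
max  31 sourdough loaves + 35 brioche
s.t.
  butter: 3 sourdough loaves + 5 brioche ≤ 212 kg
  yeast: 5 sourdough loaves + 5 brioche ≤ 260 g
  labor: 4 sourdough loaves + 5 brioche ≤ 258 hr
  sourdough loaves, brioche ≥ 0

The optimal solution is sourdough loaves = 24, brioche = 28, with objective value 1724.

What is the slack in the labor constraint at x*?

labor used = 4·24 + 5·28 = 236; slack = 258 − 236 = 22.

22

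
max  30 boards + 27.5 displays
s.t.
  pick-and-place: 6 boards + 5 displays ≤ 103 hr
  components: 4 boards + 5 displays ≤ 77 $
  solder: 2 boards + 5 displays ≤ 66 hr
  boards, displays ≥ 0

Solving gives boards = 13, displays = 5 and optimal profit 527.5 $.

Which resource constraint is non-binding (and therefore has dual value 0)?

pick-and-place: 103/103 (binding)
components: 77/77 (binding)
solder: 51/66 (slack 15)
By complementary slackness, a constraint with positive slack has shadow price 0 → solder.

solder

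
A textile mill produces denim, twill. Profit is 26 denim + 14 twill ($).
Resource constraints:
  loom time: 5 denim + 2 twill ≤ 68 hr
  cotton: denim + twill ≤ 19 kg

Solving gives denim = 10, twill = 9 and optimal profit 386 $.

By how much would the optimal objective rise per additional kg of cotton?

At the optimum: loom time uses 68 of 68 (binding); cotton uses 19 of 19 (binding).
The binding rows give the dual system: 5·y_loom time + 1·y_cotton = 26 and 2·y_loom time + 1·y_cotton = 14.
→ y_loom time = 4 and y_cotton = 6.
Shadow price of cotton = 6.

6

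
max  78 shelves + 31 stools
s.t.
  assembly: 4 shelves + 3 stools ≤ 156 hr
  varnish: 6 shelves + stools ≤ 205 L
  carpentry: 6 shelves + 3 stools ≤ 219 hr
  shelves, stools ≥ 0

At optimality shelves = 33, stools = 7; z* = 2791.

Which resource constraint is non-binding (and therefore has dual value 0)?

assembly

assembly: 153/156 (slack 3)
varnish: 205/205 (binding)
carpentry: 219/219 (binding)
By complementary slackness, a constraint with positive slack has shadow price 0 → assembly.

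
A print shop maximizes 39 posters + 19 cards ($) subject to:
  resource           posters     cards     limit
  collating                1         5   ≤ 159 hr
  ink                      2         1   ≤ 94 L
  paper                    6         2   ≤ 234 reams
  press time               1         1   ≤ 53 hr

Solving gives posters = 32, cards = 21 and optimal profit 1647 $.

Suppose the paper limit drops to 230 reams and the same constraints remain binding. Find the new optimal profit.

1627

At the optimum: collating uses 137 of 159 (slack = 22); ink uses 85 of 94 (slack = 9); paper uses 234 of 234 (binding); press time uses 53 of 53 (binding).
Slack constraints have shadow price 0 (complementary slackness).
From A_Bᵀ y = c: 6·y_paper + 1·y_press time = 39; 2·y_paper + 1·y_press time = 19.
→ y_paper = 5 and y_press time = 9.
Δz = y_paper·Δb = 5 × (-4) = -20, so new z* = 1647 − 20 = 1627.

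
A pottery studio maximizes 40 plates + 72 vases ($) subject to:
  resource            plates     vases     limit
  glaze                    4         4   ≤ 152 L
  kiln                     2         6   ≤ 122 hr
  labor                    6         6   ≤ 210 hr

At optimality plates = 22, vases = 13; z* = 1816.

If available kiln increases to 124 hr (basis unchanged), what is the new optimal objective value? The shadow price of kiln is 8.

1832

Δb = 2, so new z* = 1816 + (8)·(2) = 1816 + 16 = 1832.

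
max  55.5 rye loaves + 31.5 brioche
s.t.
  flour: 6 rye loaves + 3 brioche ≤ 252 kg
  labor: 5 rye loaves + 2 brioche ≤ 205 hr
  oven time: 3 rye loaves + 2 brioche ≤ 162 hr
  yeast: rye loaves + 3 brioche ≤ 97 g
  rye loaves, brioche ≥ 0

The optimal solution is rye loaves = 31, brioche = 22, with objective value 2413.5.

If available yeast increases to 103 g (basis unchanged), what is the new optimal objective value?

Binding: flour and yeast. Non-binding: labor (6 unused), oven time (25 unused).
Slack constraints have shadow price 0 (complementary slackness).
From A_Bᵀ y = c: 6·y_flour + 1·y_yeast = 55.5; 3·y_flour + 3·y_yeast = 31.5.
This yields shadow prices y_flour = 9, y_yeast = 1.5.
Δz = y_yeast·Δb = 1.5 × (6) = 9, so new z* = 2413.5 + 9 = 2422.5.

2422.5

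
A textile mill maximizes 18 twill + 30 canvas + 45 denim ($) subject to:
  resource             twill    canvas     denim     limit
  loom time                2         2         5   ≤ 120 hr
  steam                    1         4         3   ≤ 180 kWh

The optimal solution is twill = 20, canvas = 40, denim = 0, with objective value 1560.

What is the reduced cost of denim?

-2

Both loom time and steam are binding at x*.
The binding rows give the dual system: 2·y_loom time + 1·y_steam = 18 and 2·y_loom time + 4·y_steam = 30.
Solving: y_loom time = 7, y_steam = 4.
Reduced cost of denim: c₃ − yᵀa₃ = 45 − (7·5 + 4·3) = 45 − 47 = -2.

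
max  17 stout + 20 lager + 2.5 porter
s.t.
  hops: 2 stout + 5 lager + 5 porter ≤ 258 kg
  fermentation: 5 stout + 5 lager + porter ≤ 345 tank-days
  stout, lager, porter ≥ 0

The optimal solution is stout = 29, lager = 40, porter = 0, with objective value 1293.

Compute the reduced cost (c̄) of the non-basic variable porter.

Both hops and fermentation are binding at x*.
The binding rows give the dual system: 2·y_hops + 5·y_fermentation = 17 and 5·y_hops + 5·y_fermentation = 20.
→ y_hops = 1 and y_fermentation = 3.
Reduced cost of porter: c₃ − yᵀa₃ = 2.5 − (1·5 + 3·1) = 2.5 − 8 = -5.5.

-5.5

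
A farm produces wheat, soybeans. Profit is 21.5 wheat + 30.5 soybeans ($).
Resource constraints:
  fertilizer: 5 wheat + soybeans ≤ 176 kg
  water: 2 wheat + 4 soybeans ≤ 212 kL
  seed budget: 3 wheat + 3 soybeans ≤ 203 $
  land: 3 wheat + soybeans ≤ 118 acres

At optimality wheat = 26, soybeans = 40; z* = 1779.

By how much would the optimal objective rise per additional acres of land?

Check each constraint at x*: fertilizer 170/176 (slack 6); water 212/212 (tight); seed budget 198/203 (slack 5); land 118/118 (tight).
Slack constraints have shadow price 0 (complementary slackness).
The binding rows give the dual system: 2·y_water + 3·y_land = 21.5 and 4·y_water + 1·y_land = 30.5.
This yields shadow prices y_water = 7, y_land = 2.5.
Shadow price of land = 2.5.

2.5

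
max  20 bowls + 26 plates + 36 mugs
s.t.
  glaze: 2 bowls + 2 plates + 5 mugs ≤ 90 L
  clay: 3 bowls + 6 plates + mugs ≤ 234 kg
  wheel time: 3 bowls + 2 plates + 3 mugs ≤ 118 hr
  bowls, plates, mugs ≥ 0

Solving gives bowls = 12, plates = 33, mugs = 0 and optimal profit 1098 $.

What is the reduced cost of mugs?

At the optimum: glaze uses 90 of 90 (binding); clay uses 234 of 234 (binding); wheel time uses 102 of 118 (slack = 16).
Slack constraints have shadow price 0 (complementary slackness).
From A_Bᵀ y = c: 2·y_glaze + 3·y_clay = 20; 2·y_glaze + 6·y_clay = 26.
Solving: y_glaze = 7, y_clay = 2.
Reduced cost of mugs: c₃ − yᵀa₃ = 36 − (7·5 + 2·1) = 36 − 37 = -1.

-1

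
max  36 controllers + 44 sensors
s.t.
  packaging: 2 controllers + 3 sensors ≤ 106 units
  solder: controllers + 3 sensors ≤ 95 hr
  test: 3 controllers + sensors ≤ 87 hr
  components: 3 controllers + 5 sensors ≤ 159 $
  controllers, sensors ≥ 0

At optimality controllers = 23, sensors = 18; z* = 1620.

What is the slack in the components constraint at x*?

0

components used = 3·23 + 5·18 = 159; slack = 159 − 159 = 0.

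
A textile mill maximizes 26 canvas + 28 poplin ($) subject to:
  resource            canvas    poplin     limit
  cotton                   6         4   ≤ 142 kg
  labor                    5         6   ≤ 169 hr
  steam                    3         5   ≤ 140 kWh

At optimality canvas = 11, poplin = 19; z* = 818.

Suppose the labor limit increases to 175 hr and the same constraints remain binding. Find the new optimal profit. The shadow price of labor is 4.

Δb = 6, so new z* = 818 + (4)·(6) = 818 + 24 = 842.

842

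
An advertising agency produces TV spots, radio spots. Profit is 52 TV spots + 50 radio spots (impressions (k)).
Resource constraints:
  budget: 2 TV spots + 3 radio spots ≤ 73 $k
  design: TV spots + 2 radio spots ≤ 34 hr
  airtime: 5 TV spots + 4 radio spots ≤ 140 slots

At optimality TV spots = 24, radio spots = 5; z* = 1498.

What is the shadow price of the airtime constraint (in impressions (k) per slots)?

9

At the optimum: budget uses 63 of 73 (slack = 10); design uses 34 of 34 (binding); airtime uses 140 of 140 (binding).
Since budget is not tight, its dual is 0.
The binding rows give the dual system: 1·y_design + 5·y_airtime = 52 and 2·y_design + 4·y_airtime = 50.
→ y_design = 7 and y_airtime = 9.
Shadow price of airtime = 9.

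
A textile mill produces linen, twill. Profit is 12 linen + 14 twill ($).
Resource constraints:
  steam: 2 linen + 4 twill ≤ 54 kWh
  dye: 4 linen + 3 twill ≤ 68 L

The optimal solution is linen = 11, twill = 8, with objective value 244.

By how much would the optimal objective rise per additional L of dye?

2

Check each constraint at x*: steam 54/54 (tight); dye 68/68 (tight).
The binding rows give the dual system: 2·y_steam + 4·y_dye = 12 and 4·y_steam + 3·y_dye = 14.
→ y_steam = 2 and y_dye = 2.
Shadow price of dye = 2.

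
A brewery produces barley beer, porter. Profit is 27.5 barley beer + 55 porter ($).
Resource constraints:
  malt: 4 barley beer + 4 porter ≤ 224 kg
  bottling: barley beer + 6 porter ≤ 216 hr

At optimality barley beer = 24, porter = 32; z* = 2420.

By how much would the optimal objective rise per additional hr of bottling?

5.5

At the optimum: malt uses 224 of 224 (binding); bottling uses 216 of 216 (binding).
Dual feasibility on the basic columns requires 4·y_malt + 1·y_bottling = 27.5, 4·y_malt + 6·y_bottling = 55.
→ y_malt = 5.5 and y_bottling = 5.5.
Shadow price of bottling = 5.5.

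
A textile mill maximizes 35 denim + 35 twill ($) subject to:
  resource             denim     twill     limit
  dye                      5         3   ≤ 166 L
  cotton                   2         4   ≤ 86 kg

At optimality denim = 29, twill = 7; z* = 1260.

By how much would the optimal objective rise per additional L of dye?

Check each constraint at x*: dye 166/166 (tight); cotton 86/86 (tight).
From A_Bᵀ y = c: 5·y_dye + 2·y_cotton = 35; 3·y_dye + 4·y_cotton = 35.
Solving: y_dye = 5, y_cotton = 5.
Shadow price of dye = 5.

5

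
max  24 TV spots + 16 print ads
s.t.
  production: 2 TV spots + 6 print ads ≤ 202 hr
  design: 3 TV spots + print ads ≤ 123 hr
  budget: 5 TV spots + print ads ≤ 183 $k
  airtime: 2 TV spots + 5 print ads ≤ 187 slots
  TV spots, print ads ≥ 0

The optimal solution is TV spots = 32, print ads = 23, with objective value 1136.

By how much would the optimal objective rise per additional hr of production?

At the optimum: production uses 202 of 202 (binding); design uses 119 of 123 (slack = 4); budget uses 183 of 183 (binding); airtime uses 179 of 187 (slack = 8).
Slack constraints have shadow price 0 (complementary slackness).
The binding rows give the dual system: 2·y_production + 5·y_budget = 24 and 6·y_production + 1·y_budget = 16.
→ y_production = 2 and y_budget = 4.
Shadow price of production = 2.

2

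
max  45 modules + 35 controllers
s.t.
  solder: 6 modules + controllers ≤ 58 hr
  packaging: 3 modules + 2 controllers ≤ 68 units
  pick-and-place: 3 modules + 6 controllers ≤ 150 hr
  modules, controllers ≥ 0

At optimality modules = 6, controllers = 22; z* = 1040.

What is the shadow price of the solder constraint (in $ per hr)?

5

Check each constraint at x*: solder 58/58 (tight); packaging 62/68 (slack 6); pick-and-place 150/150 (tight).
Slack constraints have shadow price 0 (complementary slackness).
From A_Bᵀ y = c: 6·y_solder + 3·y_pick-and-place = 45; 1·y_solder + 6·y_pick-and-place = 35.
Solving: y_solder = 5, y_pick-and-place = 5.
Shadow price of solder = 5.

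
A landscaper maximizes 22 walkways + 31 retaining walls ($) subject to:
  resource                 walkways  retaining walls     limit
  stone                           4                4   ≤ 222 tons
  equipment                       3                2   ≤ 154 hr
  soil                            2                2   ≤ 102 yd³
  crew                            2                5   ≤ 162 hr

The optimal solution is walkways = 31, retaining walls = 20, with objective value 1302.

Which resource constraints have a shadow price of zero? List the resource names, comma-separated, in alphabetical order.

stone: 204/222 (slack 18)
equipment: 133/154 (slack 21)
soil: 102/102 (binding)
crew: 162/162 (binding)
By complementary slackness, a constraint with positive slack has shadow price 0 → equipment, stone.

equipment, stone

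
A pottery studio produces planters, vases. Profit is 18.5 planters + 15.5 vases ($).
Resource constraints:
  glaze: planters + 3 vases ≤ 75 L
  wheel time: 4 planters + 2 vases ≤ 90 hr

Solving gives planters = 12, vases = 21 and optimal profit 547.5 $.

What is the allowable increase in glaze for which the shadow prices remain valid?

Binding constraints: glaze, wheel time. The basis is B = [[1,3],[4,2]] with det -10.
Per unit increase in glaze, x* moves by d = (-0.2, 0.4).
The basis stays optimal until planters reaches 0; allowable increase = 60 L.

60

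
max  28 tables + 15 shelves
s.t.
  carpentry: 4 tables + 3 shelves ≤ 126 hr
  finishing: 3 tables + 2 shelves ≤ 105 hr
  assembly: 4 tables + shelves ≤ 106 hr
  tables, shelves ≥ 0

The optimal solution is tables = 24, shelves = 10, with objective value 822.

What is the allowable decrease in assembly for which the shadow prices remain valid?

64

Binding constraints: carpentry, assembly. The basis is B = [[4,3],[4,1]] with det -8.
Per unit decrease in assembly, x* moves by d = (-0.375, 0.5).
The basis stays optimal until tables reaches 0; allowable decrease = 64 hr.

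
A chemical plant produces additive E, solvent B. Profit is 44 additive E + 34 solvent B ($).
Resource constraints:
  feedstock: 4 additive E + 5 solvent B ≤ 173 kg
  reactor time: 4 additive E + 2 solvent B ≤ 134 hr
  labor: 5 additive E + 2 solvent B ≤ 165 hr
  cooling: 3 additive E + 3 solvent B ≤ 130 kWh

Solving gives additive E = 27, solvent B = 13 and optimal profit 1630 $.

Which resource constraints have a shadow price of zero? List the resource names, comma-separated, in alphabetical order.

cooling, labor

feedstock: 173/173 (binding)
reactor time: 134/134 (binding)
labor: 161/165 (slack 4)
cooling: 120/130 (slack 10)
By complementary slackness, a constraint with positive slack has shadow price 0 → cooling, labor.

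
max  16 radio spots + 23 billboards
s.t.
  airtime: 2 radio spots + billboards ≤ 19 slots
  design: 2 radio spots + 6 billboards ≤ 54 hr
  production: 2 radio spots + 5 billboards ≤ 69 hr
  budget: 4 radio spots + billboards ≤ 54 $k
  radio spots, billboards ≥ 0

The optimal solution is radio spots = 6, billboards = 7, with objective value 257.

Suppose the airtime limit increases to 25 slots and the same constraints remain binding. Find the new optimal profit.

At the optimum: airtime uses 19 of 19 (binding); design uses 54 of 54 (binding); production uses 47 of 69 (slack = 22); budget uses 31 of 54 (slack = 23).
Since production, budget are not tight, their duals are 0.
Dual feasibility on the basic columns requires 2·y_airtime + 2·y_design = 16, 1·y_airtime + 6·y_design = 23.
Solving: y_airtime = 5, y_design = 3.
Δz = y_airtime·Δb = 5 × (6) = 30, so new z* = 257 + 30 = 287.

287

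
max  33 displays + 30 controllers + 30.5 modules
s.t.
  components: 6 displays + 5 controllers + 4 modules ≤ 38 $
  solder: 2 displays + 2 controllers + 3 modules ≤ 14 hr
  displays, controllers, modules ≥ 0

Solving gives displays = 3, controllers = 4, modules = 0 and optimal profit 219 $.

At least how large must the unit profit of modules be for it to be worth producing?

34.5

Check each constraint at x*: components 38/38 (tight); solder 14/14 (tight).
Dual feasibility on the basic columns requires 6·y_components + 2·y_solder = 33, 5·y_components + 2·y_solder = 30.
→ y_components = 3 and y_solder = 7.5.
modules enters the basis when its profit ≥ yᵀa₃ = 3·4 + 7.5·3 = 34.5.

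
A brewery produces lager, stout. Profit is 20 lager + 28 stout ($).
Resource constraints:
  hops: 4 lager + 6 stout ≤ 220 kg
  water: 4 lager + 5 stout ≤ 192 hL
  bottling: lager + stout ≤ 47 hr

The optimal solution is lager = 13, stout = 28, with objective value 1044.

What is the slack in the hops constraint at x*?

0

hops used = 4·13 + 6·28 = 220; slack = 220 − 220 = 0.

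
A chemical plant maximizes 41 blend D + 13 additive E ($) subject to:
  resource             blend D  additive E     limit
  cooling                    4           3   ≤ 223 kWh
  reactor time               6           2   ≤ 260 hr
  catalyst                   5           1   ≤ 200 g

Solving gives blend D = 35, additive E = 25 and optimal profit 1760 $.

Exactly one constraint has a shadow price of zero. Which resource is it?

cooling

cooling: 215/223 (slack 8)
reactor time: 260/260 (binding)
catalyst: 200/200 (binding)
By complementary slackness, a constraint with positive slack has shadow price 0 → cooling.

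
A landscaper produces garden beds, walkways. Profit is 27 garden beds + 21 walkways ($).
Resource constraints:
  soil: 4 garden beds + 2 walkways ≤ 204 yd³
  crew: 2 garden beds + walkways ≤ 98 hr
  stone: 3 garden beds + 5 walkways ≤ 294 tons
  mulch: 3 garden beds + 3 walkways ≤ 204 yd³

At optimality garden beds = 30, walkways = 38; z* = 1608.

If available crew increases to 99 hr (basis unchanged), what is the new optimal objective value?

1614

Binding: crew and mulch. Non-binding: soil (8 unused), stone (14 unused).
Slack constraints have shadow price 0 (complementary slackness).
The binding rows give the dual system: 2·y_crew + 3·y_mulch = 27 and 1·y_crew + 3·y_mulch = 21.
This yields shadow prices y_crew = 6, y_mulch = 5.
Δz = y_crew·Δb = 6 × (1) = 6, so new z* = 1608 + 6 = 1614.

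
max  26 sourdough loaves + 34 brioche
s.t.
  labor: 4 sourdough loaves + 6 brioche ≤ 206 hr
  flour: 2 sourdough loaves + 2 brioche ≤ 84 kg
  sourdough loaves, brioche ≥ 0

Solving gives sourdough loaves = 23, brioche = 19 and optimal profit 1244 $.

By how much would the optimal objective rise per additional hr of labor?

4

At the optimum: labor uses 206 of 206 (binding); flour uses 84 of 84 (binding).
From A_Bᵀ y = c: 4·y_labor + 2·y_flour = 26; 6·y_labor + 2·y_flour = 34.
This yields shadow prices y_labor = 4, y_flour = 5.
Shadow price of labor = 4.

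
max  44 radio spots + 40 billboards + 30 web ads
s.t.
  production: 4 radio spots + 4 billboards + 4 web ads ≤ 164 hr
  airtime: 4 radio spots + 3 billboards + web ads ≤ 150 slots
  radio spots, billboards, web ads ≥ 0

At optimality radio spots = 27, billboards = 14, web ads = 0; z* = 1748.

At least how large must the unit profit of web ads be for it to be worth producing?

32

At the optimum: production uses 164 of 164 (binding); airtime uses 150 of 150 (binding).
The binding rows give the dual system: 4·y_production + 4·y_airtime = 44 and 4·y_production + 3·y_airtime = 40.
This yields shadow prices y_production = 7, y_airtime = 4.
web ads enters the basis when its profit ≥ yᵀa₃ = 7·4 + 4·1 = 32.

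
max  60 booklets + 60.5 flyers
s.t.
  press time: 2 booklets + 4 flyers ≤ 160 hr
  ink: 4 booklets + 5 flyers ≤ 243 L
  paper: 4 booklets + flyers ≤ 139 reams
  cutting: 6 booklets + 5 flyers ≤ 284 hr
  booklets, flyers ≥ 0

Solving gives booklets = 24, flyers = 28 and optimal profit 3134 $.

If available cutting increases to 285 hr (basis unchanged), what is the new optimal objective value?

At the optimum: press time uses 160 of 160 (binding); ink uses 236 of 243 (slack = 7); paper uses 124 of 139 (slack = 15); cutting uses 284 of 284 (binding).
Slack constraints have shadow price 0 (complementary slackness).
The binding rows give the dual system: 2·y_press time + 6·y_cutting = 60 and 4·y_press time + 5·y_cutting = 60.5.
This yields shadow prices y_press time = 4.5, y_cutting = 8.5.
Δz = y_cutting·Δb = 8.5 × (1) = 8.5, so new z* = 3134 + 8.5 = 3142.5.

3142.5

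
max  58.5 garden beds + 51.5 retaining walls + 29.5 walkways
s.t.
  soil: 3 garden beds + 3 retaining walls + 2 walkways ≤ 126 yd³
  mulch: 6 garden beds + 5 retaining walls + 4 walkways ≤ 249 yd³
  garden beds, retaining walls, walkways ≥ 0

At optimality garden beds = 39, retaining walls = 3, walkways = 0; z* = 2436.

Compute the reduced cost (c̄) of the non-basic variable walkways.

Check each constraint at x*: soil 126/126 (tight); mulch 249/249 (tight).
The binding rows give the dual system: 3·y_soil + 6·y_mulch = 58.5 and 3·y_soil + 5·y_mulch = 51.5.
→ y_soil = 5.5 and y_mulch = 7.
Reduced cost of walkways: c₃ − yᵀa₃ = 29.5 − (5.5·2 + 7·4) = 29.5 − 39 = -9.5.

-9.5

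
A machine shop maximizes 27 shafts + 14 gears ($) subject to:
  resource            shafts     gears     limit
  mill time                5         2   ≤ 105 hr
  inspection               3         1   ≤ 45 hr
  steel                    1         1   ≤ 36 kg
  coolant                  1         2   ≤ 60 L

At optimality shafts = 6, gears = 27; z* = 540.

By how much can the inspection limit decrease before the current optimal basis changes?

15

Binding constraints: inspection, coolant. The basis is B = [[3,1],[1,2]] with det 5.
Per unit decrease in inspection, x* moves by d = (-0.4, 0.2).
The basis stays optimal until shafts reaches 0; allowable decrease = 15 hr.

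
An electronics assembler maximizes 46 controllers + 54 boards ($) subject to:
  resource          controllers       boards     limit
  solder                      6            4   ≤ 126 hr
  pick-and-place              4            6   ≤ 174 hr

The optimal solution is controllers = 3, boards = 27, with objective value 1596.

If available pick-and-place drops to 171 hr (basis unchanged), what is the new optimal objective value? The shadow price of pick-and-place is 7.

1575

Δb = -3, so new z* = 1596 + (7)·(-3) = 1596 − 21 = 1575.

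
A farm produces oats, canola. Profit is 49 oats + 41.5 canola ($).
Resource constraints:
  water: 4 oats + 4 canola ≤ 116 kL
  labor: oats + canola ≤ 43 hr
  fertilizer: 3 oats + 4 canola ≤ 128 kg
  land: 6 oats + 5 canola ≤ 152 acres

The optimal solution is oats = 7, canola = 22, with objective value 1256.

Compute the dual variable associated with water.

Binding: water and land. Non-binding: labor (14 unused), fertilizer (19 unused).
By complementary slackness, y = 0 for the non-binding constraints.
From A_Bᵀ y = c: 4·y_water + 6·y_land = 49; 4·y_water + 5·y_land = 41.5.
→ y_water = 1 and y_land = 7.5.
Shadow price of water = 1.

1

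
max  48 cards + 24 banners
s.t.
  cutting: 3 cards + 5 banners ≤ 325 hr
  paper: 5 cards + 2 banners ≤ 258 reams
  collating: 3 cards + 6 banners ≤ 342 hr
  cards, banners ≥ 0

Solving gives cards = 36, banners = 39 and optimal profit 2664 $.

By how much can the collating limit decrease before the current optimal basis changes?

Binding constraints: paper, collating. The basis is B = [[5,2],[3,6]] with det 24.
Per unit decrease in collating, x* moves by d = (0.0833, -0.2083).
The basis stays optimal until banners reaches 0; allowable decrease = 187.2 hr.

187.2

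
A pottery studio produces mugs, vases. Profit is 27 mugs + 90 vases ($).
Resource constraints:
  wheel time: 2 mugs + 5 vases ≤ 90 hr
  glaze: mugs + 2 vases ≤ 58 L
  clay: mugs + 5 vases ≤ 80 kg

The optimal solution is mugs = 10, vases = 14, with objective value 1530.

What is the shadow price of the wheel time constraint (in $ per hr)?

9

Binding: wheel time and clay. Non-binding: glaze (20 unused).
Slack constraints have shadow price 0 (complementary slackness).
From A_Bᵀ y = c: 2·y_wheel time + 1·y_clay = 27; 5·y_wheel time + 5·y_clay = 90.
This yields shadow prices y_wheel time = 9, y_clay = 9.
Shadow price of wheel time = 9.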